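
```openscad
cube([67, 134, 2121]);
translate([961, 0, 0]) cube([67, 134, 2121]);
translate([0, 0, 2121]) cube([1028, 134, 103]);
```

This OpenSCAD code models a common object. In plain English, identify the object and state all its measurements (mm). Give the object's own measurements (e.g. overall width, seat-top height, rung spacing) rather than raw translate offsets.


A door frame. The clear opening is 894 mm wide and 2121 mm high. Two 67 mm wide jambs, 134 mm deep, stand either side of the opening from the floor to the top of the opening. A 103 mm thick head sits across the top of both jambs, spanning the full outside width of the frame.


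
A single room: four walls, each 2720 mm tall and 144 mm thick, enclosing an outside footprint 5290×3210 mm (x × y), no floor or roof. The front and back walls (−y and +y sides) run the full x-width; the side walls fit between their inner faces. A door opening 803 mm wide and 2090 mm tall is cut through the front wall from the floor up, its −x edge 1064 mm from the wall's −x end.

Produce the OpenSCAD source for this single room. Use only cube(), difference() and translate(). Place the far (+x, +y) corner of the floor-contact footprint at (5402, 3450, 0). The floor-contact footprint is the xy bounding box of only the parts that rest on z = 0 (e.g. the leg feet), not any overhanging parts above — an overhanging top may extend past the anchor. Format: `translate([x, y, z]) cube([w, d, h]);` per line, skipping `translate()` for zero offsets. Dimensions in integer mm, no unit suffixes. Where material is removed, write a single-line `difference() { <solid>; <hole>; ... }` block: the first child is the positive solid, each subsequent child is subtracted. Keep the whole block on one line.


difference() { translate([112, 240, 0]) cube([5290, 144, 2720]); translate([1176, 240, 0]) cube([803, 144, 2090]); }
translate([112, 3306, 0]) cube([5290, 144, 2720]);
translate([112, 384, 0]) cube([144, 2922, 2720]);
translate([5258, 384, 0]) cube([144, 2922, 2720]);


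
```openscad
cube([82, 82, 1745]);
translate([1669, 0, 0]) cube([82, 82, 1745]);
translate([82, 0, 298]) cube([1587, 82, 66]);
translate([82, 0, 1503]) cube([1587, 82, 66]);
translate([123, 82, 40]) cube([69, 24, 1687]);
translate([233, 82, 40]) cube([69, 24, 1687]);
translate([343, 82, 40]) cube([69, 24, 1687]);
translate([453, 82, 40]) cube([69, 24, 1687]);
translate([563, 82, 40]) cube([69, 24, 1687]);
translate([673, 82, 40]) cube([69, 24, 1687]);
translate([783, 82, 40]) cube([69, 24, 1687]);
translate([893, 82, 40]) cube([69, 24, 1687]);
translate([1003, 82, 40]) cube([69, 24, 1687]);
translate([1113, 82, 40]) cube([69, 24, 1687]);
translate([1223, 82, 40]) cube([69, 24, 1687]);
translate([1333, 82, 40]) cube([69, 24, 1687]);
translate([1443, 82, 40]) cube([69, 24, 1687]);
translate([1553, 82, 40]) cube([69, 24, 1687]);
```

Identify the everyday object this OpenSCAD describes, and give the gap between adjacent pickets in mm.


A fence section. The picket gap is 41 mm.

Two posts, two rails, 14 pickets — a fence section. Span 1587 mm holds 14 pickets of 69 mm with 15 equal gaps: ⌊(1587 − 14·69) / 15⌋ = 41 mm.


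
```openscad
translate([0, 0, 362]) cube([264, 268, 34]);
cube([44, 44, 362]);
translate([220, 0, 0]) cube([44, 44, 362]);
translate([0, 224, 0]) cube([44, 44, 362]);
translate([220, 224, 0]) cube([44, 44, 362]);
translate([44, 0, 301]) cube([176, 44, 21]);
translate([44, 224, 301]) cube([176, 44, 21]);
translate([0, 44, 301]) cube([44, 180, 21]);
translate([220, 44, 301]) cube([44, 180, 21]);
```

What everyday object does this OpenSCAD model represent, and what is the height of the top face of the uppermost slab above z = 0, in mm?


A stool. The seat height is 396 mm.

A 264×268×34 slab at z = 362 on four corner posts — a stool. The seat top is 362 + 34 = 396 mm.


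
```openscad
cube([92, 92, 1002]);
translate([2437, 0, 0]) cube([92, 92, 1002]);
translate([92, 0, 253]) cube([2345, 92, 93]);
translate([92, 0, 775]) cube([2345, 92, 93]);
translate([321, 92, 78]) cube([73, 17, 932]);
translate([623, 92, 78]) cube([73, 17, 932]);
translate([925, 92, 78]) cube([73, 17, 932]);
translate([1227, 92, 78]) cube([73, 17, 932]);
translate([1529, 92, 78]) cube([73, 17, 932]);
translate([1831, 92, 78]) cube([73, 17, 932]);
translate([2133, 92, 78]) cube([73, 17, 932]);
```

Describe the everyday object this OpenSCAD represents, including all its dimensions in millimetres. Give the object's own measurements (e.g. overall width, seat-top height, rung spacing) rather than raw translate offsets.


A fence section. Two 92×92 mm posts, 1002 mm tall, stand on the floor with a clear span of 2345 mm between their inner faces. Two horizontal rails of 92×93 mm section span the gap between the posts with their undersides at z = 253 mm and z = 775 mm, flush with the posts' −y face. 7 pickets, each 73 mm wide, 17 mm thick and 932 mm tall, are fixed to the +y face of the rails with their bottoms at z = 78 mm, spaced across the span with a 229 mm gap after the −x post and between neighbouring pickets, with 231 mm left before the +x post.


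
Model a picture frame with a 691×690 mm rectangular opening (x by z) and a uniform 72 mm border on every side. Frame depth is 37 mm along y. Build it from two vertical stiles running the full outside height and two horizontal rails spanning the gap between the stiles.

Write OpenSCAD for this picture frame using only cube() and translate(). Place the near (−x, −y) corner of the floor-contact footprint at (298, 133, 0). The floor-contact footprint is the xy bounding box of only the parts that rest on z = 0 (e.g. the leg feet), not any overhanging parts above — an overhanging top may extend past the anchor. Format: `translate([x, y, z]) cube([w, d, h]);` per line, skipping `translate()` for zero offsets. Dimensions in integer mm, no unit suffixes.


translate([298, 133, 0]) cube([72, 37, 834]);
translate([1061, 133, 0]) cube([72, 37, 834]);
translate([370, 133, 0]) cube([691, 37, 72]);
translate([370, 133, 762]) cube([691, 37, 72]);


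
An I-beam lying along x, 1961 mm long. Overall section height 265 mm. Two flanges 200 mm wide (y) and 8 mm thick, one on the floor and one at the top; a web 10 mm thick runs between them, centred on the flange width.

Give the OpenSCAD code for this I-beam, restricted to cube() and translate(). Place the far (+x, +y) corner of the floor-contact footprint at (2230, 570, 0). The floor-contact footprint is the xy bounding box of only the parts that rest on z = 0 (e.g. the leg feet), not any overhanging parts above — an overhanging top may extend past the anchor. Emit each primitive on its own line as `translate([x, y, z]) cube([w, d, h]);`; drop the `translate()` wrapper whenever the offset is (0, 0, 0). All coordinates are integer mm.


translate([269, 370, 0]) cube([1961, 200, 8]);
translate([269, 465, 8]) cube([1961, 10, 249]);
translate([269, 370, 257]) cube([1961, 200, 8]);


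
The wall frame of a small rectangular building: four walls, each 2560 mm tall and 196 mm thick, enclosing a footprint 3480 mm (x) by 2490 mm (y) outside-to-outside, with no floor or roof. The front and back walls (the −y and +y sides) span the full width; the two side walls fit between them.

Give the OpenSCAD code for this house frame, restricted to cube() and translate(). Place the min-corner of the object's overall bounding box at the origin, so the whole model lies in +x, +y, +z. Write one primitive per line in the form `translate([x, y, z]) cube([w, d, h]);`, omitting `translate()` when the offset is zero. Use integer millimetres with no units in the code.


cube([3480, 196, 2560]);
translate([0, 2294, 0]) cube([3480, 196, 2560]);
translate([0, 196, 0]) cube([196, 2098, 2560]);
translate([3284, 196, 0]) cube([196, 2098, 2560]);


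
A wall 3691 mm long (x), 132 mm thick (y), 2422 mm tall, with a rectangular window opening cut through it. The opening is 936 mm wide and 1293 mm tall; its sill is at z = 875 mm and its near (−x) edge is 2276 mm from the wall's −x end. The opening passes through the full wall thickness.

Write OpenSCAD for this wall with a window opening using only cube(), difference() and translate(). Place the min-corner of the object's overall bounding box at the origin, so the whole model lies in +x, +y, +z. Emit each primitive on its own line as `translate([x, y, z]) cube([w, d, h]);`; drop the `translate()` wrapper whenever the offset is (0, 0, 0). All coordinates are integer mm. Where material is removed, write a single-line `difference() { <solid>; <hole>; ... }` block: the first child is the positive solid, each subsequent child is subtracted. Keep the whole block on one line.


difference() { cube([3691, 132, 2422]); translate([2276, 0, 875]) cube([936, 132, 1293]); }


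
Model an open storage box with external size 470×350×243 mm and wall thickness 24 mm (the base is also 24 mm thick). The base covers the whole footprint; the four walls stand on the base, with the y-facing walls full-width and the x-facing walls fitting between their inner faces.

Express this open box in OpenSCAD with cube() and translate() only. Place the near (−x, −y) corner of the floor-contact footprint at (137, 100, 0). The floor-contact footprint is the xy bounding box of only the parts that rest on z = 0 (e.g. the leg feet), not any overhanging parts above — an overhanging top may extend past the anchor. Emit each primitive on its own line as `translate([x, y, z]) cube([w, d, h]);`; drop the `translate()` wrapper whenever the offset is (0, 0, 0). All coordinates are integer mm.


translate([137, 100, 0]) cube([470, 350, 24]);
translate([137, 100, 24]) cube([470, 24, 219]);
translate([137, 426, 24]) cube([470, 24, 219]);
translate([137, 124, 24]) cube([24, 302, 219]);
translate([583, 124, 24]) cube([24, 302, 219]);


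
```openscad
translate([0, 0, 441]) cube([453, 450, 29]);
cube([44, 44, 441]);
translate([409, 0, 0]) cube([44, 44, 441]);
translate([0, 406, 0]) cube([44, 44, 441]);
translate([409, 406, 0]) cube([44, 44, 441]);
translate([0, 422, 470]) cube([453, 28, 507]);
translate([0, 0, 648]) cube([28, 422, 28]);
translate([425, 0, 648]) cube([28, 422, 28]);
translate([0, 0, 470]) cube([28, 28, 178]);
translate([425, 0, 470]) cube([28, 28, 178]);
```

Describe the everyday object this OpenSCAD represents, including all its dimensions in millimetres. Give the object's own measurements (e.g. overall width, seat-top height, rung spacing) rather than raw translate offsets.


A chair. The seat is a 453×450×29 mm slab with its top at z = 470 mm, on four 44×44 mm corner legs (flush with the seat edges, standing on z = 0). A flat backrest 28 mm thick, 507 mm tall, spans the full seat width and rises from the seat top along its +y edge, rear face flush with the rear of the seat. Two armrests of 28×28 mm section run along each side from the seat's front edge to the front of the backrest, top faces 206 mm above the seat top and outer faces flush with the seat's x-edges; a 28×28 mm post under the front of each armrest stands on the seat at the front corner.


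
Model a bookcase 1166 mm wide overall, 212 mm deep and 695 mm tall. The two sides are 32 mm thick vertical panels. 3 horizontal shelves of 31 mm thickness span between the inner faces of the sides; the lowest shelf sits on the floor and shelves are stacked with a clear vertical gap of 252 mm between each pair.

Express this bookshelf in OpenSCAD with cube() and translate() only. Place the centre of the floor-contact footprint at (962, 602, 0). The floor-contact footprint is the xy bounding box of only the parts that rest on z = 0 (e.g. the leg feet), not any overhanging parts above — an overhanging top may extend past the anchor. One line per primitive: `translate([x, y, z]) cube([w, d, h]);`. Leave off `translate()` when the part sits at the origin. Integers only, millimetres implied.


translate([379, 496, 0]) cube([32, 212, 695]);
translate([1513, 496, 0]) cube([32, 212, 695]);
translate([411, 496, 0]) cube([1102, 212, 31]);
translate([411, 496, 283]) cube([1102, 212, 31]);
translate([411, 496, 566]) cube([1102, 212, 31]);


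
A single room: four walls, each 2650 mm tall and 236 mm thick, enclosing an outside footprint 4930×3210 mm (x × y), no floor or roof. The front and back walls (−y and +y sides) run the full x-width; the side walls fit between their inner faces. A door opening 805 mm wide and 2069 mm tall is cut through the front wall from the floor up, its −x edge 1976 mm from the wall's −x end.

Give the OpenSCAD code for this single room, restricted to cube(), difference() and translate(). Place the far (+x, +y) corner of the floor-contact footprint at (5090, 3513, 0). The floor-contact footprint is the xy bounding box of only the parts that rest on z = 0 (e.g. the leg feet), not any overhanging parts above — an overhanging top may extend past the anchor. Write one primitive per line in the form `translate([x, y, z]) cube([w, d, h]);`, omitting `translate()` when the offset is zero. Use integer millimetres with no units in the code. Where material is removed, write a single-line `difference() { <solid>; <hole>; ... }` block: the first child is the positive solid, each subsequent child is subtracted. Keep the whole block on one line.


difference() { translate([160, 303, 0]) cube([4930, 236, 2650]); translate([2136, 303, 0]) cube([805, 236, 2069]); }
translate([160, 3277, 0]) cube([4930, 236, 2650]);
translate([160, 539, 0]) cube([236, 2738, 2650]);
translate([4854, 539, 0]) cube([236, 2738, 2650]);


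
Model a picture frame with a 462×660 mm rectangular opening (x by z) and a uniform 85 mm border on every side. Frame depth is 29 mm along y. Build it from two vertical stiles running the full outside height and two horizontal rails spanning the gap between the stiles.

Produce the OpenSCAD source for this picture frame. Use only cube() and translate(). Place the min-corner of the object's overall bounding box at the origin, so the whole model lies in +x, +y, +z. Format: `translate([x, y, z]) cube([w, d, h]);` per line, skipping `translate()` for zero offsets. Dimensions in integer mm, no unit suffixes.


cube([85, 29, 830]);
translate([547, 0, 0]) cube([85, 29, 830]);
translate([85, 0, 0]) cube([462, 29, 85]);
translate([85, 0, 745]) cube([462, 29, 85]);


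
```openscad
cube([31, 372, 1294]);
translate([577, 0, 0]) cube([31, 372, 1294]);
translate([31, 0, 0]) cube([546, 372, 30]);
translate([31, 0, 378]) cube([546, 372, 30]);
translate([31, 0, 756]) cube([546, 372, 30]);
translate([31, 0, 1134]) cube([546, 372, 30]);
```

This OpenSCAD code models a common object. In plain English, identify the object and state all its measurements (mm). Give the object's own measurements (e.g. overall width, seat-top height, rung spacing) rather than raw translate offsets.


An open bookshelf. Two side panels, each 31 mm thick, 372 mm deep and 1294 mm tall, stand 608 mm apart (outside-to-outside). Between them sit 4 shelves, each 30 mm thick and 372 mm deep, spanning the full gap between the sides. The bottom shelf rests on the floor (its underside at z = 0) and the clear gap between one shelf's top and the next shelf's underside is 348 mm.


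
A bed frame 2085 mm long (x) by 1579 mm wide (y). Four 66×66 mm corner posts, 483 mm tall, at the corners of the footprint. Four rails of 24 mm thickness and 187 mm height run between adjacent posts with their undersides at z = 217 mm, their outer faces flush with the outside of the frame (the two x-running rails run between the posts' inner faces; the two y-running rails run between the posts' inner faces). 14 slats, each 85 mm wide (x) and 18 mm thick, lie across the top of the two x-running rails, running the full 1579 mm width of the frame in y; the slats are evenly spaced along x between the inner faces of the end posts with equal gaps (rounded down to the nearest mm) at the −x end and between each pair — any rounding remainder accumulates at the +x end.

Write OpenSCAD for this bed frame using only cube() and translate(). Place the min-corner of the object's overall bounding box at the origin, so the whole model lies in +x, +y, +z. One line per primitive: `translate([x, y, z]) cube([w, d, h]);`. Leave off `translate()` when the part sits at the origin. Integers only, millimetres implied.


// slat z = rail_z + rail_h = 217 + 187 = 404
// slat gap = ⌊(1953 − 14·85) / 15⌋ = 50
cube([66, 66, 483]);
translate([0, 1513, 0]) cube([66, 66, 483]);
translate([2019, 0, 0]) cube([66, 66, 483]);
translate([2019, 1513, 0]) cube([66, 66, 483]);
translate([66, 0, 217]) cube([1953, 24, 187]);
translate([66, 1555, 217]) cube([1953, 24, 187]);
translate([0, 66, 217]) cube([24, 1447, 187]);
translate([2061, 66, 217]) cube([24, 1447, 187]);
translate([116, 0, 404]) cube([85, 1579, 18]);
translate([251, 0, 404]) cube([85, 1579, 18]);
translate([386, 0, 404]) cube([85, 1579, 18]);
translate([521, 0, 404]) cube([85, 1579, 18]);
translate([656, 0, 404]) cube([85, 1579, 18]);
translate([791, 0, 404]) cube([85, 1579, 18]);
translate([926, 0, 404]) cube([85, 1579, 18]);
translate([1061, 0, 404]) cube([85, 1579, 18]);
translate([1196, 0, 404]) cube([85, 1579, 18]);
translate([1331, 0, 404]) cube([85, 1579, 18]);
translate([1466, 0, 404]) cube([85, 1579, 18]);
translate([1601, 0, 404]) cube([85, 1579, 18]);
translate([1736, 0, 404]) cube([85, 1579, 18]);
translate([1871, 0, 404]) cube([85, 1579, 18]);


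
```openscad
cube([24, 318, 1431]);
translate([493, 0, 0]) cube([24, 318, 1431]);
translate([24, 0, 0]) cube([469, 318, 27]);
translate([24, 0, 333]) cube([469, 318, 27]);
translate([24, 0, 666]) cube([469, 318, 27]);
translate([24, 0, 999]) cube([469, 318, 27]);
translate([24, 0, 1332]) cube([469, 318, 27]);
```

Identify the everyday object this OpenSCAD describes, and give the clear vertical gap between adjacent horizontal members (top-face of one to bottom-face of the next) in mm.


A bookshelf. The clear shelf gap is 306 mm.

Two tall side panels with 5 horizontal boards between them — a bookshelf. The first two shelf undersides are at z = 0 and z = 333; with shelf thickness 27, the clear gap is 333 − 0 − 27 = 306 mm.


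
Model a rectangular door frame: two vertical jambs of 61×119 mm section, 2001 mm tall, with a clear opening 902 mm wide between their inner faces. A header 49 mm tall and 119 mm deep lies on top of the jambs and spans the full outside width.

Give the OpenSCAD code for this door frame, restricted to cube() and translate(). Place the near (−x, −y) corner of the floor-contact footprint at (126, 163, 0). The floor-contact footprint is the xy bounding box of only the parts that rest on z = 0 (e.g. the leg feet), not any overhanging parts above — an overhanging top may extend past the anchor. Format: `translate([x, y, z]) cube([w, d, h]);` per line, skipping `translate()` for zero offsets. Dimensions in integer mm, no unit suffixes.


translate([126, 163, 0]) cube([61, 119, 2001]);
translate([1089, 163, 0]) cube([61, 119, 2001]);
translate([126, 163, 2001]) cube([1024, 119, 49]);


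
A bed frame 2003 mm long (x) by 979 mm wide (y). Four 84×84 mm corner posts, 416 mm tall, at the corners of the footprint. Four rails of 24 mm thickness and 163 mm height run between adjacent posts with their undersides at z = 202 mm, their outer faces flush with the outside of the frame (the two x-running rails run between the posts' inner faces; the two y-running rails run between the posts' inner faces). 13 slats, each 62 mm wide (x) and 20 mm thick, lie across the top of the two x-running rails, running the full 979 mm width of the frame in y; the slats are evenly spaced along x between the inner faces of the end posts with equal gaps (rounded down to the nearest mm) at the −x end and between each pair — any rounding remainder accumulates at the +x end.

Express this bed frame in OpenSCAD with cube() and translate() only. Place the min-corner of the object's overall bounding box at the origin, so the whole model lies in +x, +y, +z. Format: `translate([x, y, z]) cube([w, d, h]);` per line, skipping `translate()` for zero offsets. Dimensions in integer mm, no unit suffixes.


cube([84, 84, 416]);
translate([0, 895, 0]) cube([84, 84, 416]);
translate([1919, 0, 0]) cube([84, 84, 416]);
translate([1919, 895, 0]) cube([84, 84, 416]);
translate([84, 0, 202]) cube([1835, 24, 163]);
translate([84, 955, 202]) cube([1835, 24, 163]);
translate([0, 84, 202]) cube([24, 811, 163]);
translate([1979, 84, 202]) cube([24, 811, 163]);
translate([157, 0, 365]) cube([62, 979, 20]);
translate([292, 0, 365]) cube([62, 979, 20]);
translate([427, 0, 365]) cube([62, 979, 20]);
translate([562, 0, 365]) cube([62, 979, 20]);
translate([697, 0, 365]) cube([62, 979, 20]);
translate([832, 0, 365]) cube([62, 979, 20]);
translate([967, 0, 365]) cube([62, 979, 20]);
translate([1102, 0, 365]) cube([62, 979, 20]);
translate([1237, 0, 365]) cube([62, 979, 20]);
translate([1372, 0, 365]) cube([62, 979, 20]);
translate([1507, 0, 365]) cube([62, 979, 20]);
translate([1642, 0, 365]) cube([62, 979, 20]);
translate([1777, 0, 365]) cube([62, 979, 20]);


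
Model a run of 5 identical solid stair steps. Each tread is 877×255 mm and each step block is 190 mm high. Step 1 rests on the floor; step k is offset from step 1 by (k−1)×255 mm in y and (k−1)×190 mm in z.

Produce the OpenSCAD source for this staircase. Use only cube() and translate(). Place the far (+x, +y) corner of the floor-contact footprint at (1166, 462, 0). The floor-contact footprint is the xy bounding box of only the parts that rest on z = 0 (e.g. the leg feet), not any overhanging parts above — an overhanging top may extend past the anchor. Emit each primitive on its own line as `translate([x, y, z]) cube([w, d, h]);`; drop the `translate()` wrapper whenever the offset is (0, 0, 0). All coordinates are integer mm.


translate([289, 207, 0]) cube([877, 255, 190]);
translate([289, 462, 190]) cube([877, 255, 190]);
translate([289, 717, 380]) cube([877, 255, 190]);
translate([289, 972, 570]) cube([877, 255, 190]);
translate([289, 1227, 760]) cube([877, 255, 190]);


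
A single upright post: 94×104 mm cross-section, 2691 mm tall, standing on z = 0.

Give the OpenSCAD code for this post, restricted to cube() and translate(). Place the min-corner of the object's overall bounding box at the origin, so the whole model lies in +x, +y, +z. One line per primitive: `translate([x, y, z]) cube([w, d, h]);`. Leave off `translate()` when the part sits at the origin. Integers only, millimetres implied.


cube([94, 104, 2691]);


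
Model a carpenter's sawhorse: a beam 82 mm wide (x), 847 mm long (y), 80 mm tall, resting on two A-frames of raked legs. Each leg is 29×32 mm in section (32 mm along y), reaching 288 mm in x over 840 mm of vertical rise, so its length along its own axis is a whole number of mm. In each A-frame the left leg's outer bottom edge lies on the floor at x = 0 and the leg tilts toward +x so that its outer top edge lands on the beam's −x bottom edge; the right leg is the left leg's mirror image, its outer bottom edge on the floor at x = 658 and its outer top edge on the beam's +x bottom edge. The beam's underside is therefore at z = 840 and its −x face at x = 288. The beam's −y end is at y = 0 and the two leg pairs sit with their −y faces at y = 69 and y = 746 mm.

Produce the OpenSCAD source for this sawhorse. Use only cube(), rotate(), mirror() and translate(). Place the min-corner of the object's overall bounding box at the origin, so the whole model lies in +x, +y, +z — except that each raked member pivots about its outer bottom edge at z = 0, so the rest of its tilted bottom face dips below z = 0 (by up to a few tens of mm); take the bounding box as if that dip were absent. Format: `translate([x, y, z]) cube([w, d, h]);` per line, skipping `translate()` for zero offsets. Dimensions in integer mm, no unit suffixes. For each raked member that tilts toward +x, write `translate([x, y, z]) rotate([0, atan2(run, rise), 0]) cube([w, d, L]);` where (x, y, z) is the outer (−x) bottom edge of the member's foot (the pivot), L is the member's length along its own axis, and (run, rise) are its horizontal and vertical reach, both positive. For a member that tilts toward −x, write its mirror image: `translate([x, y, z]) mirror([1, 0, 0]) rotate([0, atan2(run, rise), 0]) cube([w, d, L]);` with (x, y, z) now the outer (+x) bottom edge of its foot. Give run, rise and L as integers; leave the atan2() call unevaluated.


translate([288, 0, 840]) cube([82, 847, 80]);
translate([0, 69, 0]) rotate([0, atan2(288, 840), 0]) cube([29, 32, 888]);
translate([658, 69, 0]) mirror([1, 0, 0]) rotate([0, atan2(288, 840), 0]) cube([29, 32, 888]);
translate([0, 746, 0]) rotate([0, atan2(288, 840), 0]) cube([29, 32, 888]);
translate([658, 746, 0]) mirror([1, 0, 0]) rotate([0, atan2(288, 840), 0]) cube([29, 32, 888]);


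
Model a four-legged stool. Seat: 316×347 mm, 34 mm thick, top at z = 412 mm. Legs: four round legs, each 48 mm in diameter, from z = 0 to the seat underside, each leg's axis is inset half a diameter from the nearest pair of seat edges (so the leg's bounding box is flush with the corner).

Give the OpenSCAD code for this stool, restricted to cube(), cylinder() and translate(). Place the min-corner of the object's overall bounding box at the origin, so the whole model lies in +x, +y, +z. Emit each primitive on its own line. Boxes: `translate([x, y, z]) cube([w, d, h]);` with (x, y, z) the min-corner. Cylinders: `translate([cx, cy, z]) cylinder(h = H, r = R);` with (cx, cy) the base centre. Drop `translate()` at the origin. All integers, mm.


// leg_h = 412 - 34 = 378
translate([0, 0, 378]) cube([316, 347, 34]);
translate([24, 24, 0]) cylinder(h = 378, r = 24);
translate([292, 24, 0]) cylinder(h = 378, r = 24);
translate([24, 323, 0]) cylinder(h = 378, r = 24);
translate([292, 323, 0]) cylinder(h = 378, r = 24);


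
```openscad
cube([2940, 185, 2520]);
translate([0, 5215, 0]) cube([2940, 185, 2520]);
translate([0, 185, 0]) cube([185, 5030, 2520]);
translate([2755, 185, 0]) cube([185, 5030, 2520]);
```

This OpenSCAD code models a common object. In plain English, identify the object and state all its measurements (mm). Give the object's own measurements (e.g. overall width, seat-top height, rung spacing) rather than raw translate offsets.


The wall frame of a small rectangular building: four walls, each 2520 mm tall and 185 mm thick, enclosing a footprint 2940 mm (x) by 5400 mm (y) outside-to-outside, with no floor or roof. The front and back walls (the −y and +y sides) span the full width; the two side walls fit between them.


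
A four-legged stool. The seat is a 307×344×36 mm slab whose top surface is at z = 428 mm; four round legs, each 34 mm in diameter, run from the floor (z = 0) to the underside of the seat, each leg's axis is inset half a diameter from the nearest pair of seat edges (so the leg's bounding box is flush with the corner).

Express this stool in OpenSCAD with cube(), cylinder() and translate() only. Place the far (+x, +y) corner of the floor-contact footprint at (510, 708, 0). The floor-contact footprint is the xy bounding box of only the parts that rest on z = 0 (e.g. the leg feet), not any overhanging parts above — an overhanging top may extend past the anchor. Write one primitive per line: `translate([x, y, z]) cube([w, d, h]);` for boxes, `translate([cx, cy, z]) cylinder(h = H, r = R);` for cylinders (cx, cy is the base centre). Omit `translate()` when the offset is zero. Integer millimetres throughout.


translate([203, 364, 392]) cube([307, 344, 36]);
translate([220, 381, 0]) cylinder(h = 392, r = 17);
translate([493, 381, 0]) cylinder(h = 392, r = 17);
translate([220, 691, 0]) cylinder(h = 392, r = 17);
translate([493, 691, 0]) cylinder(h = 392, r = 17);


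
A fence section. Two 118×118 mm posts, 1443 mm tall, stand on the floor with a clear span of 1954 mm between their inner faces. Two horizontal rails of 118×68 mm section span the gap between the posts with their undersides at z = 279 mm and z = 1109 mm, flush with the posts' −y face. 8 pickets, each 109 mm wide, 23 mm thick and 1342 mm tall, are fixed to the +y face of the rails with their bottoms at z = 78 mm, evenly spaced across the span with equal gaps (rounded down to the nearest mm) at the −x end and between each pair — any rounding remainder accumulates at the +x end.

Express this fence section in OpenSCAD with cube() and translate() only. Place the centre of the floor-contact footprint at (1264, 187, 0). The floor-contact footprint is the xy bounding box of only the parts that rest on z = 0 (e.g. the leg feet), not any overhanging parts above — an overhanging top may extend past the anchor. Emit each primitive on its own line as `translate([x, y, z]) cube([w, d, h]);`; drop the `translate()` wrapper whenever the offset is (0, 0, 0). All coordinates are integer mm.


translate([169, 128, 0]) cube([118, 118, 1443]);
translate([2241, 128, 0]) cube([118, 118, 1443]);
translate([287, 128, 279]) cube([1954, 118, 68]);
translate([287, 128, 1109]) cube([1954, 118, 68]);
translate([407, 246, 78]) cube([109, 23, 1342]);
translate([636, 246, 78]) cube([109, 23, 1342]);
translate([865, 246, 78]) cube([109, 23, 1342]);
translate([1094, 246, 78]) cube([109, 23, 1342]);
translate([1323, 246, 78]) cube([109, 23, 1342]);
translate([1552, 246, 78]) cube([109, 23, 1342]);
translate([1781, 246, 78]) cube([109, 23, 1342]);
translate([2010, 246, 78]) cube([109, 23, 1342]);


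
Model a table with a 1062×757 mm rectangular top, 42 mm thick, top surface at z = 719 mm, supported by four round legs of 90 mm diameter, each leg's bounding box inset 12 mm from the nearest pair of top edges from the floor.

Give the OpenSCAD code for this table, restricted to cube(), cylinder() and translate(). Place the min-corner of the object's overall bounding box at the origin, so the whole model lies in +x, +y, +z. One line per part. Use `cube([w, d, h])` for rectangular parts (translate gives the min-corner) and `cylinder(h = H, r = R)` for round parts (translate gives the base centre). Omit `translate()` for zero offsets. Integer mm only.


translate([0, 0, 677]) cube([1062, 757, 42]);
translate([57, 57, 0]) cylinder(h = 677, r = 45);
translate([1005, 57, 0]) cylinder(h = 677, r = 45);
translate([57, 700, 0]) cylinder(h = 677, r = 45);
translate([1005, 700, 0]) cylinder(h = 677, r = 45);


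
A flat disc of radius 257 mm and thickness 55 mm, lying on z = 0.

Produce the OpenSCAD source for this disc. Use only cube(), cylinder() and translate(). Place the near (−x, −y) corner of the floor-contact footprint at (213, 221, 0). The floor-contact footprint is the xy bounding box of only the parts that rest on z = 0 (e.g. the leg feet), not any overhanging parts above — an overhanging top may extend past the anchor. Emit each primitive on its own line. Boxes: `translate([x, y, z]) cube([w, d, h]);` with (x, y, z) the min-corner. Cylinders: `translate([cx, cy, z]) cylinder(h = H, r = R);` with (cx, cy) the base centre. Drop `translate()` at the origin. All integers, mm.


translate([470, 478, 0]) cylinder(h = 55, r = 257);


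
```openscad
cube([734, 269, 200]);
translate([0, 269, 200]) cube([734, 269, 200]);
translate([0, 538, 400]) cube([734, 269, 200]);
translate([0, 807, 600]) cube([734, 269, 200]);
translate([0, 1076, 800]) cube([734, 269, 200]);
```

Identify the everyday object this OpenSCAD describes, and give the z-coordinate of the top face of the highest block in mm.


A staircase. The total rise is 1000 mm.

5 identical blocks, each offset up and back from the previous — a staircase. Each step is 200 mm tall and there are 5 of them, so the total rise is 5 × 200 = 1000 mm.


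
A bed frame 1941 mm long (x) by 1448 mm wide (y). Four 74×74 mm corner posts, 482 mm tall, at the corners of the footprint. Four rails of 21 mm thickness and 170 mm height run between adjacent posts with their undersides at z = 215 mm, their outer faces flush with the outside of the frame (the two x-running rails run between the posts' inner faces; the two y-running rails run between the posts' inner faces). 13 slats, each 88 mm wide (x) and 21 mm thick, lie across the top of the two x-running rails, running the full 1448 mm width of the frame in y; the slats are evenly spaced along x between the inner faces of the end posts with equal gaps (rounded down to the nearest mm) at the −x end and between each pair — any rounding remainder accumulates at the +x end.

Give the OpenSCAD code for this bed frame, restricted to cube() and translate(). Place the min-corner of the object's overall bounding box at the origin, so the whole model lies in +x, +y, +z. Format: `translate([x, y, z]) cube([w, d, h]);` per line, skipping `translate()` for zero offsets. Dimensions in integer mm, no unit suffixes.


cube([74, 74, 482]);
translate([0, 1374, 0]) cube([74, 74, 482]);
translate([1867, 0, 0]) cube([74, 74, 482]);
translate([1867, 1374, 0]) cube([74, 74, 482]);
translate([74, 0, 215]) cube([1793, 21, 170]);
translate([74, 1427, 215]) cube([1793, 21, 170]);
translate([0, 74, 215]) cube([21, 1300, 170]);
translate([1920, 74, 215]) cube([21, 1300, 170]);
translate([120, 0, 385]) cube([88, 1448, 21]);
translate([254, 0, 385]) cube([88, 1448, 21]);
translate([388, 0, 385]) cube([88, 1448, 21]);
translate([522, 0, 385]) cube([88, 1448, 21]);
translate([656, 0, 385]) cube([88, 1448, 21]);
translate([790, 0, 385]) cube([88, 1448, 21]);
translate([924, 0, 385]) cube([88, 1448, 21]);
translate([1058, 0, 385]) cube([88, 1448, 21]);
translate([1192, 0, 385]) cube([88, 1448, 21]);
translate([1326, 0, 385]) cube([88, 1448, 21]);
translate([1460, 0, 385]) cube([88, 1448, 21]);
translate([1594, 0, 385]) cube([88, 1448, 21]);
translate([1728, 0, 385]) cube([88, 1448, 21]);


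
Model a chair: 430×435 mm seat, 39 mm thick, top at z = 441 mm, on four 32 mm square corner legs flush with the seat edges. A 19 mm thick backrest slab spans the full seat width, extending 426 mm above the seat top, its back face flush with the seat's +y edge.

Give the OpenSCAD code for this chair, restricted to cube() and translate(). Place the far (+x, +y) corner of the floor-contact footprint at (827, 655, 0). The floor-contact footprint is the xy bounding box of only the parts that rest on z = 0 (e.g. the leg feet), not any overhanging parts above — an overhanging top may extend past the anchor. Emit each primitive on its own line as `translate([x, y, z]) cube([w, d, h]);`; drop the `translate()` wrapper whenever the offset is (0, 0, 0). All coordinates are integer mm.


translate([397, 220, 402]) cube([430, 435, 39]);
translate([397, 220, 0]) cube([32, 32, 402]);
translate([795, 220, 0]) cube([32, 32, 402]);
translate([397, 623, 0]) cube([32, 32, 402]);
translate([795, 623, 0]) cube([32, 32, 402]);
translate([397, 636, 441]) cube([430, 19, 426]);


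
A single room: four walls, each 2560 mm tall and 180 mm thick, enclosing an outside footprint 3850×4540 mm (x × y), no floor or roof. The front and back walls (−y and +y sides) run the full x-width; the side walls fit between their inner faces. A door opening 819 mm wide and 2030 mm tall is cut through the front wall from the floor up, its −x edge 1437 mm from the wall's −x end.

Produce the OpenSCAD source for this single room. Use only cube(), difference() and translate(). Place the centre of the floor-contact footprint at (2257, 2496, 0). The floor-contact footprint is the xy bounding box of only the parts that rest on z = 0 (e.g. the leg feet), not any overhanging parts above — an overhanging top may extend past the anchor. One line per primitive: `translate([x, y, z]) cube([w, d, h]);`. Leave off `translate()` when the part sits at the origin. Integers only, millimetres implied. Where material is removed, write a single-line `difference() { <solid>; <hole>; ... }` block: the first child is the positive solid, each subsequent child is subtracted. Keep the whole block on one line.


difference() { translate([332, 226, 0]) cube([3850, 180, 2560]); translate([1769, 226, 0]) cube([819, 180, 2030]); }
translate([332, 4586, 0]) cube([3850, 180, 2560]);
translate([332, 406, 0]) cube([180, 4180, 2560]);
translate([4002, 406, 0]) cube([180, 4180, 2560]);


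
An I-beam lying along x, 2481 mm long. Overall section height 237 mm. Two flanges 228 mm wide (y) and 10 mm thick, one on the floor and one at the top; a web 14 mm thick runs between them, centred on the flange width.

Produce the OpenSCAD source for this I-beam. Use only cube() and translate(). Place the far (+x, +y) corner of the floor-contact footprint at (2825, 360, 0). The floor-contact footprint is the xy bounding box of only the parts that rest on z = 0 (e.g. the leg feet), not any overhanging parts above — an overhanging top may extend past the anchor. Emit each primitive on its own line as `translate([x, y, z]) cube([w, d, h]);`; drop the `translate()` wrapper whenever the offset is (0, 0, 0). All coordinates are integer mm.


translate([344, 132, 0]) cube([2481, 228, 10]);
translate([344, 239, 10]) cube([2481, 14, 217]);
translate([344, 132, 227]) cube([2481, 228, 10]);


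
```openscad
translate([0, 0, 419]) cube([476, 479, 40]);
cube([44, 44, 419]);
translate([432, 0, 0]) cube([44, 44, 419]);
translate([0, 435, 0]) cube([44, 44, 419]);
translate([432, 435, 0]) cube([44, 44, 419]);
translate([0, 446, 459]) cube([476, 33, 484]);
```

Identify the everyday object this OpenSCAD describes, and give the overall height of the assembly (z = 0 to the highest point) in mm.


A chair. The overall height is 943 mm.

A slab on four corner posts with a tall panel at the back — a chair. The seat slab sits at z = 419 with thickness 40, and the 484 mm backrest starts at the seat top, so the overall height is 419 + 40 + 484 = 943 mm.


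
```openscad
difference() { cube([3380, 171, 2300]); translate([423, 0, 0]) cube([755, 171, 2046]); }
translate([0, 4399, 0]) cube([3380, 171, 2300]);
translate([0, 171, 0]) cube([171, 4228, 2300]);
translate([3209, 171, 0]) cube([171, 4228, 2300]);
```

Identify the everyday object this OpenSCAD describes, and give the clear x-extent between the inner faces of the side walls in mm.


A single room. The interior width is 3038 mm.

Four walls enclosing a rectangle with a door in the front wall — a room. Outside width 3380 minus two 171 mm walls gives 3038 mm.


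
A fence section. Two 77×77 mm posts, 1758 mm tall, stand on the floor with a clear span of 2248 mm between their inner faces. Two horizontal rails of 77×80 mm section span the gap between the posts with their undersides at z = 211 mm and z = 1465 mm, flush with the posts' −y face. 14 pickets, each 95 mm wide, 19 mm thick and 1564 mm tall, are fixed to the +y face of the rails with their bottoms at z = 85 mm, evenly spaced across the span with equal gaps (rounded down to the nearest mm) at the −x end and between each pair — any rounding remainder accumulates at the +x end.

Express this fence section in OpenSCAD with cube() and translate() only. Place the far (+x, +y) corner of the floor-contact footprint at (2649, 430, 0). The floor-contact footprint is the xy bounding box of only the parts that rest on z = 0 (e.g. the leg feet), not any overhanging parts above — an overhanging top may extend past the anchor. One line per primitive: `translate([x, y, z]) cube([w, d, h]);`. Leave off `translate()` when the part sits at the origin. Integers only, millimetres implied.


translate([247, 353, 0]) cube([77, 77, 1758]);
translate([2572, 353, 0]) cube([77, 77, 1758]);
translate([324, 353, 211]) cube([2248, 77, 80]);
translate([324, 353, 1465]) cube([2248, 77, 80]);
translate([385, 430, 85]) cube([95, 19, 1564]);
translate([541, 430, 85]) cube([95, 19, 1564]);
translate([697, 430, 85]) cube([95, 19, 1564]);
translate([853, 430, 85]) cube([95, 19, 1564]);
translate([1009, 430, 85]) cube([95, 19, 1564]);
translate([1165, 430, 85]) cube([95, 19, 1564]);
translate([1321, 430, 85]) cube([95, 19, 1564]);
translate([1477, 430, 85]) cube([95, 19, 1564]);
translate([1633, 430, 85]) cube([95, 19, 1564]);
translate([1789, 430, 85]) cube([95, 19, 1564]);
translate([1945, 430, 85]) cube([95, 19, 1564]);
translate([2101, 430, 85]) cube([95, 19, 1564]);
translate([2257, 430, 85]) cube([95, 19, 1564]);
translate([2413, 430, 85]) cube([95, 19, 1564]);
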